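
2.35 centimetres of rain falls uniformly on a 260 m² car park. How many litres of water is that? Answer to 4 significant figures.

Depth: 2.35 cm × 10 = 23.5 mm.
1 mm over 1 m² is 1 L, so volume = 23.5 × 260 = 6110 L.

6110 litres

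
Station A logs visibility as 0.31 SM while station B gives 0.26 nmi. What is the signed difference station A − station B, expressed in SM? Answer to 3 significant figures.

station B: 0.26 nmi = 0.299203 SM.
Difference: 0.310000 − 0.299203 = 0.0108 SM.

0.0108 SM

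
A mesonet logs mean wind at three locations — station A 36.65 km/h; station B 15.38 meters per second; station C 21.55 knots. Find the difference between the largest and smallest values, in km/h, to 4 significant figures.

18.72 km/h

station B: 15.38 m/s = 55.3680 km/h.
station C: 21.55 kt = 39.9106 km/h.
Spread: 55.3680 − 36.6500 = 18.72 km/h.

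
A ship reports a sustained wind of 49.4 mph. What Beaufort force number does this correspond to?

49.4 mph = 22.1 m/s, which is Beaufort 9 (strong gale, 20.8–24.4 m/s).

Beaufort force 9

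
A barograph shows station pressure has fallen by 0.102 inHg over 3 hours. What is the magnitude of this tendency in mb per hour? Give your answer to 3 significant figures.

1.15 mb per hour

0.102 inHg / 3 h × 33.8639 mb/inHg = 1.15 mb/h.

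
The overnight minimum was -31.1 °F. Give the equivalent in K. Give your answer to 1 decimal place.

238.1 K

First to °C: -35.06 °C.
Then to K: 238.1 K.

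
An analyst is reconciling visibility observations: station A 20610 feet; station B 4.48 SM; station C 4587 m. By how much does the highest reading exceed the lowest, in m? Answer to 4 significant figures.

station A: 20610 ft = 6281.93 m.
station B: 4.48 SM = 7209.86 m.
Spread: 7209.86 − 4587.00 = 2623 m.

2623 m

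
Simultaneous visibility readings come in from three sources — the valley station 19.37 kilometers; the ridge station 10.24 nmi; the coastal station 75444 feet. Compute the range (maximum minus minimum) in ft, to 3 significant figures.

the valley station: 19.37 km = 63549.87 ft.
the ridge station: 10.24 nmi = 62219.42 ft.
Spread: 75444.00 − 62219.42 = 13200 ft.

13200 ft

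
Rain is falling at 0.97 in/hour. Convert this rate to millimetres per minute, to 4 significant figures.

0.4106 mm/minute

0.97 in/hour × 25.4 mm/in × 0.0166667 hour/minute = 0.4106 mm/minute.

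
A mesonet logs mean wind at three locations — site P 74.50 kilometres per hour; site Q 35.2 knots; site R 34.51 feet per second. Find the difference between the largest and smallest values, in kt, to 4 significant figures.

19.78 kt

site P: 74.50 km/h = 40.2268 kt.
site R: 34.51 ft/s = 20.4466 kt.
Spread: 40.2268 − 20.4466 = 19.78 kt.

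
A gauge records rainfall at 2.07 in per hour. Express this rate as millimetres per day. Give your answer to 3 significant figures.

2.07 in/hour × 25.4 mm/in × 24 hour/day = 1260 mm/day.

1260 mm/day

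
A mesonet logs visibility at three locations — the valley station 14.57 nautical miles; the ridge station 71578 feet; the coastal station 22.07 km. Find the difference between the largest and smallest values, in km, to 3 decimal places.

the valley station: 14.57 nmi = 26.98364 km.
the ridge station: 71578 ft = 21.81697 km.
Spread: 26.98364 − 21.81697 = 5.167 km.

5.167 km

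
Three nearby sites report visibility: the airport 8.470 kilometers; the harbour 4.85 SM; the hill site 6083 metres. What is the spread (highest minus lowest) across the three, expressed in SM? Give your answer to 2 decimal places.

1.48 SM

the airport: 8.470 km = 5.2630 SM.
the hill site: 6083 m = 3.7798 SM.
Spread: 5.2630 − 3.7798 = 1.48 SM.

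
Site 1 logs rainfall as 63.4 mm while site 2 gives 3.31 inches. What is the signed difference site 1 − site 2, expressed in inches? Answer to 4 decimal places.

-0.8139 in

site 1: 63.4 mm = 2.496063 in.
Difference: 2.496063 − 3.310000 = -0.8139 in.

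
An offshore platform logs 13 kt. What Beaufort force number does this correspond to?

Beaufort force 4

13 kt lies in the Beaufort 4 band (moderate breeze, 11–16 kt).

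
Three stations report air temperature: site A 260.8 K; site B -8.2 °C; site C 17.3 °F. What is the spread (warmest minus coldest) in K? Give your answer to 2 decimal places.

site A: 260.8 K = -12.350 °C.
site C: 17.3 °F = -8.167 °C.
Spread: (-8.167) − (-12.350) = 4.183 °C.

4.18 K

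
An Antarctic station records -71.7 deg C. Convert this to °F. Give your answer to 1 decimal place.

-97.1 °F

°F = °C × 9/5 + 32 = -71.7 × 1.8 + 32 = -97.1 °F.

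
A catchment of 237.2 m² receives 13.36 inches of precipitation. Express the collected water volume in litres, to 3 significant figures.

80500 litres

Depth: 13.36 in × 25.4 = 339.344 mm.
1 mm over 1 m² is 1 L, so volume = 339.344 × 237.2 = 80492.397 L ≈ 80500 L.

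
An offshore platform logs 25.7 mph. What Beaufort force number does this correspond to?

25.7 mph = 11.5 m/s, which is Beaufort 6 (strong breeze, 10.8–13.8 m/s).

Beaufort force 6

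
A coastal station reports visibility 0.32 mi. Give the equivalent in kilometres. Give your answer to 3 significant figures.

0.515 km

1 SM = 1.60934 km, so 0.32 × 1.60934 = 0.515 km.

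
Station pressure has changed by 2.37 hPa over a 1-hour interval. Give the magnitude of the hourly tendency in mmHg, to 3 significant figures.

2.37 hPa / 1 h × 0.750062 mmHg/hPa = 1.78 mmHg/h.

1.78 mmHg per hour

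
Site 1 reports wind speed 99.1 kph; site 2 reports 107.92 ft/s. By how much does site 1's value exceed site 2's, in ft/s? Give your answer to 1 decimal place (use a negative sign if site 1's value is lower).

site 1: 99.1 km/h = 90.314 ft/s.
Difference: 90.314 − 107.920 = -17.6 ft/s.

-17.6 ft/s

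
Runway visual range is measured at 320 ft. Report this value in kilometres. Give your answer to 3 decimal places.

0.098 km

1 ft = 0.0003048 km, so 320 × 0.0003048 = 0.098 km.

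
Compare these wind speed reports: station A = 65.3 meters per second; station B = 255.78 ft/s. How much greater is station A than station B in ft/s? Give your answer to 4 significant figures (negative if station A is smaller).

station A: 65.3 m/s = 214.2388 ft/s.
Difference: 214.2388 − 255.7800 = -41.54 ft/s.

-41.54 ft/s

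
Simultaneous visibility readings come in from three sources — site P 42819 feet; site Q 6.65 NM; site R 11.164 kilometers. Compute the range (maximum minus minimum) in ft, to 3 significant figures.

site Q: 6.65 nmi = 40406.17 ft.
site R: 11.164 km = 36627.30 ft.
Spread: 42819.00 − 36627.30 = 6190 ft.

6190 ft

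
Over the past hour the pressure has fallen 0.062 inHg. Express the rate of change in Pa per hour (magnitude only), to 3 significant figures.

210 Pa per hour

0.062 inHg / 1 h × 3386.39 Pa/inHg = 210 Pa/h.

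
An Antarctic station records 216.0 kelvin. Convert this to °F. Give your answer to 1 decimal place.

First to °C: -57.15 °C.
Then to °F: -70.9 °F.

-70.9 °F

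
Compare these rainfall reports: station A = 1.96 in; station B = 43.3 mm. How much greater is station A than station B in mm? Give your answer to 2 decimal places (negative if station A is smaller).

6.48 mm

station A: 1.96 in = 49.7840 mm.
Difference: 49.7840 − 43.3000 = 6.48 mm.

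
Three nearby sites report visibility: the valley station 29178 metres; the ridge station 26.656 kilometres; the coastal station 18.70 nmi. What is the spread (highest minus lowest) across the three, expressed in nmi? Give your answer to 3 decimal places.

4.307 nmi

the valley station: 29178 m = 15.75486 nmi.
the ridge station: 26.656 km = 14.39309 nmi.
Spread: 18.70000 − 14.39309 = 4.307 nmi.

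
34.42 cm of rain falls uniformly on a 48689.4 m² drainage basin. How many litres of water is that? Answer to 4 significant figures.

16760000 litres

Depth: 34.42 cm × 10 = 344.2 mm.
1 mm over 1 m² is 1 L, so volume = 344.2 × 48689.4 = 16758891 L ≈ 16760000 L.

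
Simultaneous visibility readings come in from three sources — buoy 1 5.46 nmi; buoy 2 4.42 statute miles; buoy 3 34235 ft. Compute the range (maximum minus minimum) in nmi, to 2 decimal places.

1.79 nmi

buoy 2: 4.42 SM = 3.8409 nmi.
buoy 3: 34235 ft = 5.6344 nmi.
Spread: 5.6344 − 3.8409 = 1.79 nmi.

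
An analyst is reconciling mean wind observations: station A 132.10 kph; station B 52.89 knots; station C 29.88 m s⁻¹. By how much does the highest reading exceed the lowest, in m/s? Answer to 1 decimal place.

9.5 m/s

station A: 132.10 km/h = 36.694 m/s.
station B: 52.89 kt = 27.209 m/s.
Spread: 36.694 − 27.209 = 9.5 m/s.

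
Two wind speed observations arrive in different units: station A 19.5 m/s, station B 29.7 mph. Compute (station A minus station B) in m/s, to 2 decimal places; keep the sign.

station B: 29.7 mph = 13.2771 m/s.
Difference: 19.5000 − 13.2771 = 6.22 m/s.

6.22 m/s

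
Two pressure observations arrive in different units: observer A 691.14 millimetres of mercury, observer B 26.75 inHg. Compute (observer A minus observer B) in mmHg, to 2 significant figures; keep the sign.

observer B: 26.75 inHg = 679.45 mmHg.
Difference: 691.14 − 679.45 = 12 mmHg.

12 mmHg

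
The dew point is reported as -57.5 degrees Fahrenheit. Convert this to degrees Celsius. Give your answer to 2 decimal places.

°C = (°F − 32) × 5/9 = (-57.5 − 32) / 1.8 = -49.72 °C.

-49.72 °C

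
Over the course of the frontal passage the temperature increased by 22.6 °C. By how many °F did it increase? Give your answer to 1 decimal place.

A change of 1 °C equals a change of 1.8 °F: Δ°F = 22.6 × 1.8 = 40.7 °F.

40.7 °F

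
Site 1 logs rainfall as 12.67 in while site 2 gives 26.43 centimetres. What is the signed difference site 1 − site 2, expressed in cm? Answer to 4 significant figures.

site 1: 12.67 in = 32.18180 cm.
Difference: 32.18180 − 26.43000 = 5.752 cm.

5.752 cm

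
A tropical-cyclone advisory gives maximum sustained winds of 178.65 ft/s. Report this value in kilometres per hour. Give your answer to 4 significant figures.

196.0 km/h

1 ft/s = 1.09728 km/h, so 178.65 × 1.09728 = 196.0 km/h.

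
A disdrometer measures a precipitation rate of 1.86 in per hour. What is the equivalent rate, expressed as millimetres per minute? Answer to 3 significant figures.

1.86 in/hour × 25.4 mm/in × 0.0166667 hour/minute = 0.787 mm/minute.

0.787 mm/minute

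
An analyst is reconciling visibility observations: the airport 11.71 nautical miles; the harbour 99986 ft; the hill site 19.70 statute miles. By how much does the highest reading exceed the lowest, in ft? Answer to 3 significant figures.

the airport: 11.71 nmi = 71151.31 ft.
the hill site: 19.70 SM = 104016.00 ft.
Spread: 104016.00 − 71151.31 = 32900 ft.

32900 ft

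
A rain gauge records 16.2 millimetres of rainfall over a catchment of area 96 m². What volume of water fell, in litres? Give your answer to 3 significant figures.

1 mm over 1 m² is 1 L, so volume = 16.2 × 96 = 1555.2 L ≈ 1560 L.

1560 litres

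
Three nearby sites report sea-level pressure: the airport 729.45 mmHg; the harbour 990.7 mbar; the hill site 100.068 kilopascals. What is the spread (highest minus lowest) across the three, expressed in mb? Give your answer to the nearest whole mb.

28 mb

the airport: 729.45 mmHg = 972.52 mb.
the hill site: 100.068 kPa = 1000.68 mb.
Spread: 1000.68 − 972.52 = 28 mb.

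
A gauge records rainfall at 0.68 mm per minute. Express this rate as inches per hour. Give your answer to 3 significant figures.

0.68 mm/minute × 0.0393701 in/mm × 60 minute/hour = 1.61 in/hour.

1.61 in/hour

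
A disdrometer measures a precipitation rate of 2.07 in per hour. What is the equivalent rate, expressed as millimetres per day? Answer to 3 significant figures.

1260 mm/day

2.07 in/hour × 25.4 mm/in × 24 hour/day = 1260 mm/day.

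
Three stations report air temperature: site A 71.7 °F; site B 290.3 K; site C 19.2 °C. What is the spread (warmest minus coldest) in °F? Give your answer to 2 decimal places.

site A: 71.7 °F = 22.056 °C.
site B: 290.3 K = 17.150 °C.
Spread: 22.056 − 17.150 = 4.906 °C = 8.83 °F.

8.83 °F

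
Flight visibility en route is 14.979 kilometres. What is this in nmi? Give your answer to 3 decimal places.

1 km = 0.539957 nmi, so 14.979 × 0.539957 = 8.088 nmi.

8.088 nmi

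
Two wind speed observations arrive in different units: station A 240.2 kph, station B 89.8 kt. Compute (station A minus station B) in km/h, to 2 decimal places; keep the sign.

station B: 89.8 kt = 166.3096 km/h.
Difference: 240.2000 − 166.3096 = 73.89 km/h.

73.89 km/h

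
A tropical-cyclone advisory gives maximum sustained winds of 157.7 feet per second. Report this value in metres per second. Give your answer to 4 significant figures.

1 ft/s = 0.3048 m/s, so 157.7 × 0.3048 = 48.07 m/s.

48.07 m/s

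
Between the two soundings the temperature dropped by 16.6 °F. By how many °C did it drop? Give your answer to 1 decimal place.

Converting a difference, only the 9/5 scale factor applies: Δ°C = 16.6 × 0.5556 = 9.2 °C.

9.2 °C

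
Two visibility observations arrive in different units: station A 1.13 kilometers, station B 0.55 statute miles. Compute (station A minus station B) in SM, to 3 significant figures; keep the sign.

station A: 1.13 km = 0.70215 SM.
Difference: 0.70215 − 0.55000 = 0.152 SM.

0.152 SM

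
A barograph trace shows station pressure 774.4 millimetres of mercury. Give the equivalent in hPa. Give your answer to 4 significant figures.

1 mmHg = 1.33322 hPa, so 774.4 × 1.33322 = 1032 hPa.

1032 hPa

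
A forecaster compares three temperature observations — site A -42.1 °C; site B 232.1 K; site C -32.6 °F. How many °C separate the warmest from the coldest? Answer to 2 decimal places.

6.21 °C

site B: 232.1 K = -41.050 °C.
site C: -32.6 °F = -35.889 °C.
Spread: (-35.889) − (-42.100) = 6.211 °C.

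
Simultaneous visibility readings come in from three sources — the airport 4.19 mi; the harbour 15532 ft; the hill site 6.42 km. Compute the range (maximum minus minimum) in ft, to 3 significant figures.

the airport: 4.19 SM = 22123.20 ft.
the hill site: 6.42 km = 21062.99 ft.
Spread: 22123.20 − 15532.00 = 6590 ft.

6590 ft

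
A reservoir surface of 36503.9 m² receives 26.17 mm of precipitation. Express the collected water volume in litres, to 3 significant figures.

955000 litres

1 mm over 1 m² is 1 L, so volume = 26.17 × 36503.9 = 955307.06 L ≈ 955000 L.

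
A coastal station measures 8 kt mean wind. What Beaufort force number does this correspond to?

Beaufort force 3

8 kt lies in the Beaufort 3 band (gentle breeze, 7–10 kt).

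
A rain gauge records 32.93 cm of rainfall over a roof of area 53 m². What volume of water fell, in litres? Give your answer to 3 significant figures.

Depth: 32.93 cm × 10 = 329.3 mm.
1 mm over 1 m² is 1 L, so volume = 329.3 × 53 = 17452.9 L ≈ 17500 L.

17500 litres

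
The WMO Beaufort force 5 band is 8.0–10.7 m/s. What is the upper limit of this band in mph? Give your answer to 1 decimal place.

23.9 mph

8.0–10.7 m/s × 2.237 = 17.9–23.9 mph.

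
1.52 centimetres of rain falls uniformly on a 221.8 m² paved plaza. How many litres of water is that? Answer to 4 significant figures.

Depth: 1.52 cm × 10 = 15.2 mm.
1 mm over 1 m² is 1 L, so volume = 15.2 × 221.8 = 3371.36 L ≈ 3371 L.

3371 litres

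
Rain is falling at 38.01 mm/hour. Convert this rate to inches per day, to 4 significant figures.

38.01 mm/hour × 0.0393701 in/mm × 24 hour/day = 35.91 in/day.

35.91 in/day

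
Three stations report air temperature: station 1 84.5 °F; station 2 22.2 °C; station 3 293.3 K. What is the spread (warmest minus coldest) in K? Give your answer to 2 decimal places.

station 1: 84.5 °F = 29.167 °C.
station 3: 293.3 K = 20.150 °C.
Spread: 29.167 − 20.150 = 9.017 °C.

9.02 K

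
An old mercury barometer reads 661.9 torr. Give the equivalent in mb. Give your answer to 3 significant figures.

1 mmHg = 1.33322 mb, so 661.9 × 1.33322 = 882 mb.

882 mb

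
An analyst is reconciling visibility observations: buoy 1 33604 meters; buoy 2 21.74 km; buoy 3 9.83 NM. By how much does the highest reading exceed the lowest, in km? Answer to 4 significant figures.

buoy 1: 33604 m = 33.6040 km.
buoy 3: 9.83 nmi = 18.2052 km.
Spread: 33.6040 − 18.2052 = 15.40 km.

15.40 km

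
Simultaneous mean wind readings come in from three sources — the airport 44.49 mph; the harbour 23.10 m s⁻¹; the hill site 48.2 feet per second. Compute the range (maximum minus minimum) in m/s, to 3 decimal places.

8.409 m/s

the airport: 44.49 mph = 19.88881 m/s.
the hill site: 48.2 ft/s = 14.69136 m/s.
Spread: 23.10000 − 14.69136 = 8.409 m/s.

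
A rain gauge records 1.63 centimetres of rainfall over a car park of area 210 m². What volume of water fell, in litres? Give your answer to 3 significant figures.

3420 litres

Depth: 1.63 cm × 10 = 16.3 mm.
1 mm over 1 m² is 1 L, so volume = 16.3 × 210 = 3423 L ≈ 3420 L.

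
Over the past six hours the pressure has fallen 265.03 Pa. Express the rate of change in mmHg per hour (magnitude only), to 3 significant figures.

265.03 Pa / 6 h × 0.00750062 mmHg/Pa = 0.331 mmHg/h.

0.331 mmHg per hour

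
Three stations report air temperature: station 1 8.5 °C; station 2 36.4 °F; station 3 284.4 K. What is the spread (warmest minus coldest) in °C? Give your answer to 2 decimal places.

8.81 °C

station 2: 36.4 °F = 2.444 °C.
station 3: 284.4 K = 11.250 °C.
Spread: 11.250 − 2.444 = 8.806 °C.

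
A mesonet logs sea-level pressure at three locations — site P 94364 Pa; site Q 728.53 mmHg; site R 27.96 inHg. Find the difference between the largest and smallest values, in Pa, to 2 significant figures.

site Q: 728.53 mmHg = 97129.36 Pa.
site R: 27.96 inHg = 94683.44 Pa.
Spread: 97129.36 − 94364.00 = 2800 Pa.

2800 Pa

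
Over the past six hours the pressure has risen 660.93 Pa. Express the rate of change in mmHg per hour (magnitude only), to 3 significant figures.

0.826 mmHg per hour

660.93 Pa / 6 h × 0.00750062 mmHg/Pa = 0.826 mmHg/h.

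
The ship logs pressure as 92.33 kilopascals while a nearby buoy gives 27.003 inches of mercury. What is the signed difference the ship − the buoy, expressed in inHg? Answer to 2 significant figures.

the ship: 92.33 kPa = 27.2650 inHg.
Difference: 27.2650 − 27.0030 = 0.26 inHg.

0.26 inHg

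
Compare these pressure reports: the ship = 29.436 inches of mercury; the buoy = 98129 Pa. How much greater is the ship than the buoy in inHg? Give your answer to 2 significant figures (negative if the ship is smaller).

the buoy: 98129 Pa = 28.9775 inHg.
Difference: 29.4360 − 28.9775 = 0.46 inHg.

0.46 inHg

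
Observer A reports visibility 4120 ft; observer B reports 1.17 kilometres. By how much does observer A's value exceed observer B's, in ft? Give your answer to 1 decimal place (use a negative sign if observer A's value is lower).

observer B: 1.17 km = 3838.583 ft.
Difference: 4120.000 − 3838.583 = 281.4 ft.

281.4 ft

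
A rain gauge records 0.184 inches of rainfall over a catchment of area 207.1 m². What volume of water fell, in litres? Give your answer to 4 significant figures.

967.9 litres

Depth: 0.184 in × 25.4 = 4.6736 mm.
1 mm over 1 m² is 1 L, so volume = 4.6736 × 207.1 = 967.90256 L ≈ 967.9 L.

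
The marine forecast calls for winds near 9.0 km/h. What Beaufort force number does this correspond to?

Beaufort force 2

9.0 km/h = 2.5 m/s, which is Beaufort 2 (light breeze, 1.6–3.3 m/s).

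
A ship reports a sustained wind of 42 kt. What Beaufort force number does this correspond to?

42 kt lies in the Beaufort 9 band (strong gale, 41–47 kt).

Beaufort force 9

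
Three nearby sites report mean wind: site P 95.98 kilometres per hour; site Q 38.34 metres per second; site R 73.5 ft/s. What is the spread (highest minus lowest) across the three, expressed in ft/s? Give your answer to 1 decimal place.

site P: 95.98 km/h = 87.471 ft/s.
site Q: 38.34 m/s = 125.787 ft/s.
Spread: 125.787 − 73.500 = 52.3 ft/s.

52.3 ft/s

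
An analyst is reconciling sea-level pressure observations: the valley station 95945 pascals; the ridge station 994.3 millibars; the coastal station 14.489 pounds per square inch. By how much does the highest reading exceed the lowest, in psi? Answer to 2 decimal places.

the valley station: 95945 Pa = 13.9156 psi.
the ridge station: 994.3 mb = 14.4211 psi.
Spread: 14.4890 − 13.9156 = 0.57 psi.

0.57 psi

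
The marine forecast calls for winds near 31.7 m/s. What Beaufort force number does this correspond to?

31.7 m/s lies in the Beaufort 11 band (violent storm, 28.5–32.6 m/s).

Beaufort force 11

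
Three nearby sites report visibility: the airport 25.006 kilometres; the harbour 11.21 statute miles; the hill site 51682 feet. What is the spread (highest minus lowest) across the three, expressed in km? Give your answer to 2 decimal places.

9.25 km

the harbour: 11.21 SM = 18.0407 km.
the hill site: 51682 ft = 15.7527 km.
Spread: 25.0060 − 15.7527 = 9.25 km.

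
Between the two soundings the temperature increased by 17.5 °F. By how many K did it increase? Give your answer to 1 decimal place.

9.7 K

Converting a difference, only the 9/5 scale factor applies: ΔK = 17.5 × 0.5556 = 9.7 K.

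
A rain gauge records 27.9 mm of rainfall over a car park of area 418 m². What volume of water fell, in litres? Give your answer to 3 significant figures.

11700 litres

1 mm over 1 m² is 1 L, so volume = 27.9 × 418 = 11662.2 L ≈ 11700 L.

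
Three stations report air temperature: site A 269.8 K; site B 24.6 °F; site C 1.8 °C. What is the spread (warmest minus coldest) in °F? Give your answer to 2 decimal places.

10.64 °F

site A: 269.8 K = -3.350 °C.
site B: 24.6 °F = -4.111 °C.
Spread: 1.800 − (-4.111) = 5.911 °C = 10.64 °F.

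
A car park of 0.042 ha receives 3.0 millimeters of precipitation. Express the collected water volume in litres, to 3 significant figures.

1260 litres

Area: 0.042 ha = 420 m².
1 mm over 1 m² is 1 L, so volume = 3 × 420 = 1260 L.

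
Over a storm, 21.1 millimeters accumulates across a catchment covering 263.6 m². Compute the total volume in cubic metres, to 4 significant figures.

1 mm over 1 m² is 1 L, so volume = 21.1 × 263.6 = 5561.96 L = 5.562 m³.

5.562 cubic metres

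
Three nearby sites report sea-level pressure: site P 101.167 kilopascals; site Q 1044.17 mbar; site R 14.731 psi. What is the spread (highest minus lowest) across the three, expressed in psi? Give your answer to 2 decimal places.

site P: 101.167 kPa = 14.6730 psi.
site Q: 1044.17 mb = 15.1444 psi.
Spread: 15.1444 − 14.6730 = 0.47 psi.

0.47 psi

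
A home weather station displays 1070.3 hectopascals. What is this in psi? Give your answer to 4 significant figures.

1 hPa = 0.0145038 psi, so 1070.3 × 0.0145038 = 15.52 psi.

15.52 psi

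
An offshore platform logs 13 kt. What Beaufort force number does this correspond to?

13 kt lies in the Beaufort 4 band (moderate breeze, 11–16 kt).

Beaufort force 4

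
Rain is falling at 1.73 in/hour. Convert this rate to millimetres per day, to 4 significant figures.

1.73 in/hour × 25.4 mm/in × 24 hour/day = 1055 mm/day.

1055 mm/day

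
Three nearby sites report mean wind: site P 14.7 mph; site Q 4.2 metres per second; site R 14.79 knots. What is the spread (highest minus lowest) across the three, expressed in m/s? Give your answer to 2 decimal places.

site P: 14.7 mph = 6.5715 m/s.
site R: 14.79 kt = 7.6086 m/s.
Spread: 7.6086 − 4.2000 = 3.41 m/s.

3.41 m/s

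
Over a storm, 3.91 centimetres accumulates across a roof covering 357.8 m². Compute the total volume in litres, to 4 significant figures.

Depth: 3.91 cm × 10 = 39.1 mm.
1 mm over 1 m² is 1 L, so volume = 39.1 × 357.8 = 13989.98 L ≈ 13990 L.

13990 litres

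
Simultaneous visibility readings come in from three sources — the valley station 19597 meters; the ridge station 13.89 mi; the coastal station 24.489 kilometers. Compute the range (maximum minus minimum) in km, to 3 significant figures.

4.89 km

the valley station: 19597 m = 19.5970 km.
the ridge station: 13.89 SM = 22.3538 km.
Spread: 24.4890 − 19.5970 = 4.89 km.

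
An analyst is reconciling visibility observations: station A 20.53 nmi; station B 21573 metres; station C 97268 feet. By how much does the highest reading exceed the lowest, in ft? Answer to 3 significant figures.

54000 ft

station A: 20.53 nmi = 124742.65 ft.
station B: 21573 m = 70777.56 ft.
Spread: 124742.65 − 70777.56 = 54000 ft.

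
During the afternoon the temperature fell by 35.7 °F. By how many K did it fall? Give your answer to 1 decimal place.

A change of 1 °C equals a change of 1.8 °F: ΔK = 35.7 × 0.5556 = 19.8 K.

19.8 K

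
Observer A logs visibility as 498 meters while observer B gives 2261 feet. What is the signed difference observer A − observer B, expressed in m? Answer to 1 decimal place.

-191.2 m

observer B: 2261 ft = 689.153 m.
Difference: 498.000 − 689.153 = -191.2 m.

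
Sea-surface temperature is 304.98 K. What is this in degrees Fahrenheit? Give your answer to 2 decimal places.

89.29 °F

First to °C: 31.83 °C.
Then to °F: 89.29 °F.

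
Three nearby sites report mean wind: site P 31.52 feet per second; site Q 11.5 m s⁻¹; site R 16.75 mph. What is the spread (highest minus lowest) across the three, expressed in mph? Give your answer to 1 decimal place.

9.0 mph

site P: 31.52 ft/s = 21.491 mph.
site Q: 11.5 m/s = 25.725 mph.
Spread: 25.725 − 16.750 = 9.0 mph.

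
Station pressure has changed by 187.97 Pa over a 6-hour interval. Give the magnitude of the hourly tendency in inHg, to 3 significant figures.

0.00925 inHg per hour

187.97 Pa / 6 h × 0.0002953 inHg/Pa = 0.00925 inHg/h.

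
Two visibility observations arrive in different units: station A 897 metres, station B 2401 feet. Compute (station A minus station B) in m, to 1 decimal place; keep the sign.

165.2 m

station B: 2401 ft = 731.825 m.
Difference: 897.000 − 731.825 = 165.2 m.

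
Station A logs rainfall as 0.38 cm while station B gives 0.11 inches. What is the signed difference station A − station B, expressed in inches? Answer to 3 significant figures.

station A: 0.38 cm = 0.149606 in.
Difference: 0.149606 − 0.110000 = 0.0396 in.

0.0396 in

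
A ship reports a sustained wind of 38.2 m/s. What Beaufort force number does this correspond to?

38.2 m/s lies in the Beaufort 12 band (hurricane force, ≥32.7 m/s).

Beaufort force 12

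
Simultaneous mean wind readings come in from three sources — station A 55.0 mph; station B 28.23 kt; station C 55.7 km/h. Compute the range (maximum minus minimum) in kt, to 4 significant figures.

19.56 kt

station A: 55.0 mph = 47.7937 kt.
station C: 55.7 km/h = 30.0756 kt.
Spread: 47.7937 − 28.2300 = 19.56 kt.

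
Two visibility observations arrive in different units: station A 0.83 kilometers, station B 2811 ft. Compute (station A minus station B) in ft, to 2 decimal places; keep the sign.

-87.90 ft

station A: 0.83 km = 2723.0971 ft.
Difference: 2723.0971 − 2811.0000 = -87.90 ft.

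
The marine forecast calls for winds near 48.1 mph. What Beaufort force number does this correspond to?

Beaufort force 9

48.1 mph = 21.5 m/s, which is Beaufort 9 (strong gale, 20.8–24.4 m/s).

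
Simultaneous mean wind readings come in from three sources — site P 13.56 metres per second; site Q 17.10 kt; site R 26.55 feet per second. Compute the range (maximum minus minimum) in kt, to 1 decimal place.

site P: 13.56 m/s = 26.359 kt.
site R: 26.55 ft/s = 15.730 kt.
Spread: 26.359 − 15.730 = 10.6 kt.

10.6 kt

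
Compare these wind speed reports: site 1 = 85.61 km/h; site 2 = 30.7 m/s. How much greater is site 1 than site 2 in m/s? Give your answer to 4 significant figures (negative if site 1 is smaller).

site 1: 85.61 km/h = 23.78056 m/s.
Difference: 23.78056 − 30.70000 = -6.919 m/s.

-6.919 m/s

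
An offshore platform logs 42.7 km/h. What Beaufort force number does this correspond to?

42.7 km/h = 11.9 m/s, which is Beaufort 6 (strong breeze, 10.8–13.8 m/s).

Beaufort force 6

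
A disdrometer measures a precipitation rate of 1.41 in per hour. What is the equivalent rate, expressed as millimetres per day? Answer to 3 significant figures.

1.41 in/hour × 25.4 mm/in × 24 hour/day = 860 mm/day.

860 mm/day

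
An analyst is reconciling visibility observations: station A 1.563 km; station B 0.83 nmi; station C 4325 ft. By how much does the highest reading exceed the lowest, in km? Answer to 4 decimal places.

0.2447 km

station B: 0.83 nmi = 1.537160 km.
station C: 4325 ft = 1.318260 km.
Spread: 1.563000 − 1.318260 = 0.2447 km.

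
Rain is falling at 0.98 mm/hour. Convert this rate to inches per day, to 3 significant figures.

0.926 in/day

0.98 mm/hour × 0.0393701 in/mm × 24 hour/day = 0.926 in/day.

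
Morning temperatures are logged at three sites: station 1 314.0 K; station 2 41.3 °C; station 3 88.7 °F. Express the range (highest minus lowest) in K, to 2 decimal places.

station 1: 314.0 K = 40.850 °C.
station 3: 88.7 °F = 31.500 °C.
Spread: 41.300 − 31.500 = 9.800 °C.

9.80 K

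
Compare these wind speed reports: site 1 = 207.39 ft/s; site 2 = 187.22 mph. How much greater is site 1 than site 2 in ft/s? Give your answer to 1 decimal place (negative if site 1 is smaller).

site 2: 187.22 mph = 274.589 ft/s.
Difference: 207.390 − 274.589 = -67.2 ft/s.

-67.2 ft/s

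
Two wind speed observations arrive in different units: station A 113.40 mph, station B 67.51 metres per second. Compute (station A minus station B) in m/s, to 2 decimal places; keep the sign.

station A: 113.40 mph = 50.6943 m/s.
Difference: 50.6943 − 67.5100 = -16.82 m/s.

-16.82 m/s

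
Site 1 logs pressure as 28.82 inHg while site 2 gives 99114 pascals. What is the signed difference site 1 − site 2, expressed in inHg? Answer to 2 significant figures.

-0.45 inHg

site 2: 99114 Pa = 29.2683 inHg.
Difference: 28.8200 − 29.2683 = -0.45 inHg.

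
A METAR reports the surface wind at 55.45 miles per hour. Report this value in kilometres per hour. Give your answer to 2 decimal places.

1 mph = 1.60934 km/h, so 55.45 × 1.60934 = 89.24 km/h.

89.24 km/h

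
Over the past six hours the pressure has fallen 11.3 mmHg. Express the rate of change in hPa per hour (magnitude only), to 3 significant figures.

2.51 hPa per hour

11.3 mmHg / 6 h × 1.33322 hPa/mmHg = 2.51 hPa/h.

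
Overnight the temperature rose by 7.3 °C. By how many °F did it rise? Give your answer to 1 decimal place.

For a temperature change the 32° offset cancels: Δ°F = 7.3 × 1.8 = 13.1 °F.

13.1 °F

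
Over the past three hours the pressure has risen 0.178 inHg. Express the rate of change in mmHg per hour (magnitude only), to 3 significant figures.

1.51 mmHg per hour

0.178 inHg / 3 h × 25.4 mmHg/inHg = 1.51 mmHg/h.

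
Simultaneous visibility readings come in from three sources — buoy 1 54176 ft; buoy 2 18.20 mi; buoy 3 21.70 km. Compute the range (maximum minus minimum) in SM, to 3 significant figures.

7.94 SM

buoy 1: 54176 ft = 10.2606 SM.
buoy 3: 21.70 km = 13.4838 SM.
Spread: 18.2000 − 10.2606 = 7.94 SM.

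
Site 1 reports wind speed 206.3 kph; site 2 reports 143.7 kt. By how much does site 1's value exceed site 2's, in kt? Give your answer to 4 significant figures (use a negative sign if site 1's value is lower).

-32.31 kt

site 1: 206.3 km/h = 111.3931 kt.
Difference: 111.3931 − 143.7000 = -32.31 kt.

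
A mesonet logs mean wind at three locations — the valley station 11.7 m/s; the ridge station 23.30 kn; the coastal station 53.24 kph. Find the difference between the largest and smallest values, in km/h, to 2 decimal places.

the valley station: 11.7 m/s = 42.1200 km/h.
the ridge station: 23.30 kt = 43.1516 km/h.
Spread: 53.2400 − 42.1200 = 11.12 km/h.

11.12 km/h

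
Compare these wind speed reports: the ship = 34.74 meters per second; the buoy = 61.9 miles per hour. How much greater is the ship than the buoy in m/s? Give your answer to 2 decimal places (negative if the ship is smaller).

7.07 m/s

the buoy: 61.9 mph = 27.6718 m/s.
Difference: 34.7400 − 27.6718 = 7.07 m/s.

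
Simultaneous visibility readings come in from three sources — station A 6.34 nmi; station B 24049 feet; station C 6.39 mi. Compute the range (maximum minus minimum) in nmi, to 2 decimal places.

2.38 nmi

station B: 24049 ft = 3.9580 nmi.
station C: 6.39 SM = 5.5528 nmi.
Spread: 6.3400 − 3.9580 = 2.38 nmi.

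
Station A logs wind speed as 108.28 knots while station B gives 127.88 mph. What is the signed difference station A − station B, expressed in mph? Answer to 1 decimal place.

-3.3 mph

station A: 108.28 kt = 124.606 mph.
Difference: 124.606 − 127.880 = -3.3 mph.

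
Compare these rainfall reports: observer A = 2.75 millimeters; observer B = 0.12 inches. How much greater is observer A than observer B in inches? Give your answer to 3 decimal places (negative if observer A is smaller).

-0.012 in

observer A: 2.75 mm = 0.10827 in.
Difference: 0.10827 − 0.12000 = -0.012 in.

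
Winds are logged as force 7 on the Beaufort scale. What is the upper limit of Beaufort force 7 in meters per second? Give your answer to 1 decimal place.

17.1 m/s

Beaufort 7 (near gale) spans 13.9–17.1 m/s.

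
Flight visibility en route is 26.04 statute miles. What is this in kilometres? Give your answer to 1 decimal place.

1 SM = 1.60934 km, so 26.04 × 1.60934 = 41.9 km.

41.9 km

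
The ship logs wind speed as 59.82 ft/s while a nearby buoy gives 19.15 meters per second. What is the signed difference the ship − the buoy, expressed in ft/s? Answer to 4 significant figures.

-3.008 ft/s

the buoy: 19.15 m/s = 62.82808 ft/s.
Difference: 59.82000 − 62.82808 = -3.008 ft/s.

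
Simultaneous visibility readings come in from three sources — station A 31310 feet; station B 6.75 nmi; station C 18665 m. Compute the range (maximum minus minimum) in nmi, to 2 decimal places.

station A: 31310 ft = 5.1530 nmi.
station C: 18665 m = 10.0783 nmi.
Spread: 10.0783 − 5.1530 = 4.93 nmi.

4.93 nmi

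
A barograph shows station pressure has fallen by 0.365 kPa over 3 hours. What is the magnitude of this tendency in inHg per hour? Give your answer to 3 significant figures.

0.365 kPa / 3 h × 0.2953 inHg/kPa = 0.0359 inHg/h.

0.0359 inHg per hour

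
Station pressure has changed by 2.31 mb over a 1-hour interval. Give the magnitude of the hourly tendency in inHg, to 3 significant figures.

2.31 mb / 1 h × 0.02953 inHg/mb = 0.0682 inHg/h.

0.0682 inHg per hour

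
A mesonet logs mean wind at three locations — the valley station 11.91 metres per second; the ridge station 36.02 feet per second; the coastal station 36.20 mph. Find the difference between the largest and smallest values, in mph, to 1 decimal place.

11.6 mph

the valley station: 11.91 m/s = 26.642 mph.
the ridge station: 36.02 ft/s = 24.559 mph.
Spread: 36.200 − 24.559 = 11.6 mph.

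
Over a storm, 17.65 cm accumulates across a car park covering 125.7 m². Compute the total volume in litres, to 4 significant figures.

22190 litres

Depth: 17.65 cm × 10 = 176.5 mm.
1 mm over 1 m² is 1 L, so volume = 176.5 × 125.7 = 22186.05 L ≈ 22190 L.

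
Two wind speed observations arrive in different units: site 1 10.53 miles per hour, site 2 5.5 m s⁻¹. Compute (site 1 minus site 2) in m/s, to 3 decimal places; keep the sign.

-0.793 m/s

site 1: 10.53 mph = 4.70733 m/s.
Difference: 4.70733 − 5.50000 = -0.793 m/s.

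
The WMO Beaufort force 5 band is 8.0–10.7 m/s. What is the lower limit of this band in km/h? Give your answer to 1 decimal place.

28.8 km/h

8.0–10.7 m/s × 3.6 = 28.8–38.5 km/h.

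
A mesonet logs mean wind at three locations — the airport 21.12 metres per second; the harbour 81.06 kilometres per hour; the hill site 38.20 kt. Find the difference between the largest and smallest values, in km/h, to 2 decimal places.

the airport: 21.12 m/s = 76.0320 km/h.
the hill site: 38.20 kt = 70.7464 km/h.
Spread: 81.0600 − 70.7464 = 10.31 km/h.

10.31 km/h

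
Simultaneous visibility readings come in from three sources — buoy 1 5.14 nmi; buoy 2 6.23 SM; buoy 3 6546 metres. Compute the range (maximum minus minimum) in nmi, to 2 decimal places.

1.88 nmi

buoy 2: 6.23 SM = 5.4137 nmi.
buoy 3: 6546 m = 3.5346 nmi.
Spread: 5.4137 − 3.5346 = 1.88 nmi.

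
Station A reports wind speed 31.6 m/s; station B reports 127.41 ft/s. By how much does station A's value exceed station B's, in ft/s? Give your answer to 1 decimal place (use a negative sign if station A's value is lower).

-23.7 ft/s

station A: 31.6 m/s = 103.675 ft/s.
Difference: 103.675 − 127.410 = -23.7 ft/s.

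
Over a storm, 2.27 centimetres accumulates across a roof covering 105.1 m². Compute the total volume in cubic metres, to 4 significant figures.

Depth: 2.27 cm × 10 = 22.7 mm.
1 mm over 1 m² is 1 L, so volume = 22.7 × 105.1 = 2385.77 L = 2.386 m³.

2.386 cubic metres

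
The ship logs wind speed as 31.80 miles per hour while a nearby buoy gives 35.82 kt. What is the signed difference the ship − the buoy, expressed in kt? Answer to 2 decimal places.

-8.19 kt

the ship: 31.80 mph = 27.6334 kt.
Difference: 27.6334 − 35.8200 = -8.19 kt.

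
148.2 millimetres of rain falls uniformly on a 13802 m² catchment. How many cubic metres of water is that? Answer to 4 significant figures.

1 mm over 1 m² is 1 L, so volume = 148.2 × 13802 = 2045456.4 L = 2045 m³.

2045 cubic metres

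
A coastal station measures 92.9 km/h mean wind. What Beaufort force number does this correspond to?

Beaufort force 10

92.9 km/h = 25.8 m/s, which is Beaufort 10 (storm, 24.5–28.4 m/s).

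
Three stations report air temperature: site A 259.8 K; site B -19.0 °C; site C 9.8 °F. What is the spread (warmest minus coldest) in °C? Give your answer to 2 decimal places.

6.67 °C

site A: 259.8 K = -13.350 °C.
site C: 9.8 °F = -12.333 °C.
Spread: (-12.333) − (-19.000) = 6.667 °C.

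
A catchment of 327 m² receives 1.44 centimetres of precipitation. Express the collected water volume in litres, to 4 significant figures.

Depth: 1.44 cm × 10 = 14.4 mm.
1 mm over 1 m² is 1 L, so volume = 14.4 × 327 = 4708.8 L ≈ 4709 L.

4709 litres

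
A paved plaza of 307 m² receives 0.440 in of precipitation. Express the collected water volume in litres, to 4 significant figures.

Depth: 0.440 in × 25.4 = 11.176 mm.
1 mm over 1 m² is 1 L, so volume = 11.176 × 307 = 3431.032 L ≈ 3431 L.

3431 litres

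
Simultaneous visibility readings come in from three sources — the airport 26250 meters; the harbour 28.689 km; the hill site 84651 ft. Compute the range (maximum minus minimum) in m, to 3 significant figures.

the harbour: 28.689 km = 28689.00 m.
the hill site: 84651 ft = 25801.62 m.
Spread: 28689.00 − 25801.62 = 2890 m.

2890 m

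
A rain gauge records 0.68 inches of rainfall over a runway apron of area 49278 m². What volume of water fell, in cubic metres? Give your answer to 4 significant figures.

851.1 cubic metres

Depth: 0.68 in × 25.4 = 17.272 mm.
1 mm over 1 m² is 1 L, so volume = 17.272 × 49278 = 851129.62 L = 851.1 m³.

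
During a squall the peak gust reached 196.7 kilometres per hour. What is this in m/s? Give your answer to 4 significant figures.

54.64 m/s

1 km/h = 0.277778 m/s, so 196.7 × 0.277778 = 54.64 m/s.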